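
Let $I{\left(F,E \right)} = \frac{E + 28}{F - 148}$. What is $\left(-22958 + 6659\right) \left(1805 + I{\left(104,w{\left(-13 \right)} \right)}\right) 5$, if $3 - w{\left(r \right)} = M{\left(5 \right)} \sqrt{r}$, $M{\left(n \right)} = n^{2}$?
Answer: $- \frac{6469806555}{44} - \frac{2037375 i \sqrt{13}}{44} \approx -1.4704 \cdot 10^{8} - 1.6695 \cdot 10^{5} i$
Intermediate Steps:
$w{\left(r \right)} = 3 - 25 \sqrt{r}$ ($w{\left(r \right)} = 3 - 5^{2} \sqrt{r} = 3 - 25 \sqrt{r}$)
$I{\left(F,E \right)} = \frac{28 + E}{-148 + F}$
$\left(-22958 + 6659\right) \left(1805 + I{\left(104,w{\left(-13 \right)} \right)}\right) 5 = \left(-22958 + 6659\right) \left(1805 + \frac{28 + \left(3 - 25 \sqrt{-13}\right)}{-148 + 104}\right) 5 = - 16299 \left(1805 + \frac{28 + \left(3 - 25 i \sqrt{13}\right)}{-44}\right) 5 = - 16299 \left(1805 - \frac{28 + \left(3 - 25 i \sqrt{13}\right)}{44}\right) 5 = - 16299 \left(1805 - \frac{31 - 25 i \sqrt{13}}{44}\right) 5 = - 16299 \left(1805 - \left(\frac{31}{44} - \frac{25 i \sqrt{13}}{44}\right)\right) 5 = - 16299 \left(\frac{79389}{44} + \frac{25 i \sqrt{13}}{44}\right) 5 = \left(- \frac{1293961311}{44} - \frac{407475 i \sqrt{13}}{44}\right) 5 = - \frac{6469806555}{44} - \frac{2037375 i \sqrt{13}}{44}$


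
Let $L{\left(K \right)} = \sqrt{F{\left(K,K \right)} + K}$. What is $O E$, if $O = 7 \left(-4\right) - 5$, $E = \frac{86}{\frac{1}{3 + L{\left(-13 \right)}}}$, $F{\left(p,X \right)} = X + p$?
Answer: $-8514 - 2838 i \sqrt{39} \approx -8514.0 - 17723.0 i$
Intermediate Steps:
$L{\left(K \right)} = \sqrt{3} \sqrt{K}$ ($L{\left(K \right)} = \sqrt{\left(K + K\right) + K} = \sqrt{2 K + K} = \sqrt{3 K} = \sqrt{3} \sqrt{K}$)
$E = 258 + 86 i \sqrt{39}$ ($E = \frac{86}{\frac{1}{3 + \sqrt{3} \sqrt{-13}}} = \frac{86}{\frac{1}{3 + \sqrt{3} i \sqrt{13}}} = \frac{86}{\frac{1}{3 + i \sqrt{39}}} = 86 \left(3 + i \sqrt{39}\right) = 258 + 86 i \sqrt{39} \approx 258.0 + 537.07 i$)
$O = -33$ ($O = -28 - 5 = -33$)
$O E = - 33 \left(258 + 86 i \sqrt{39}\right) = -8514 - 2838 i \sqrt{39}$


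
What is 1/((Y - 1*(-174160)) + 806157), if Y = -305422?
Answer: 1/674895 ≈ 1.4817e-6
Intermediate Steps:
1/((Y - 1*(-174160)) + 806157) = 1/((-305422 - 1*(-174160)) + 806157) = 1/((-305422 + 174160) + 806157) = 1/(-131262 + 806157) = 1/674895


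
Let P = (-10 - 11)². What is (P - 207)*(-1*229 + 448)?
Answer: 51246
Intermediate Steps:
P = 441 (P = (-21)² = 441)
(P - 207)*(-1*229 + 448) = (441 - 207)*(-1*229 + 448) = 234*(-229 + 448) = 234*219 = 51246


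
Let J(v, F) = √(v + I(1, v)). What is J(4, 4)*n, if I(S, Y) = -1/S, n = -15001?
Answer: -15001*√3 ≈ -25983.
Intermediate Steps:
J(v, F) = √(-1 + v) (J(v, F) = √(v - 1/1) = √(v - 1*1) = √(v - 1) = √(-1 + v))
J(4, 4)*n = √(-1 + 4)*(-15001) = √3*(-15001) = -15001*√3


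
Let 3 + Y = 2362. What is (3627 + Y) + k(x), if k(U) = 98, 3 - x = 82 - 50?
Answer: 6084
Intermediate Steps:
x = -29 (x = 3 - (82 - 50) = 3 - 1*32 = 3 - 32 = -29)
Y = 2359 (Y = -3 + 2362 = 2359)
(3627 + Y) + k(x) = (3627 + 2359) + 98 = 5986 + 98 = 6084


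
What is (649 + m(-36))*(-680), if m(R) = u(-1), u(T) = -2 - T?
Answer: -440640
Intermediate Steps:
m(R) = -1 (m(R) = -2 - 1*(-1) = -2 + 1 = -1)
(649 + m(-36))*(-680) = (649 - 1)*(-680) = 648*(-680) = -440640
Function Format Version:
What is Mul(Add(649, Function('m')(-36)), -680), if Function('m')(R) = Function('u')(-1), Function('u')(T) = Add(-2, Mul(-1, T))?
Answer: -440640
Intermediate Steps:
Function('m')(R) = -1 (Function('m')(R) = Add(-2, Mul(-1, -1)) = Add(-2, 1) = -1)
Mul(Add(649, Function('m')(-36)), -680) = Mul(Add(649, -1), -680) = Mul(648, -680) = -440640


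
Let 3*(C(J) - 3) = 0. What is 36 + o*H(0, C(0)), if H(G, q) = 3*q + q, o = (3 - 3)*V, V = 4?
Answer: 36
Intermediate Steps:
C(J) = 3 (C(J) = 3 + (⅓)*0 = 3 + 0 = 3)
o = 0 (o = (3 - 3)*4 = 0*4 = 0)
H(G, q) = 4*q
36 + o*H(0, C(0)) = 36 + 0*(4*3) = 36 + 0*12 = 36 + 0 = 36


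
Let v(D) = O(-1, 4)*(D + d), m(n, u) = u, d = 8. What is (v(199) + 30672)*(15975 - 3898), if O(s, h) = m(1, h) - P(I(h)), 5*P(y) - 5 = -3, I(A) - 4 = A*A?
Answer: 1897127622/5 ≈ 3.7943e+8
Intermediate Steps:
I(A) = 4 + A² (I(A) = 4 + A*A = 4 + A²)
P(y) = ⅖ (P(y) = 1 + (⅕)*(-3) = 1 - ⅗ = ⅖)
O(s, h) = -⅖ + h (O(s, h) = h - 1*⅖ = h - ⅖ = -⅖ + h)
v(D) = 144/5 + 18*D/5 (v(D) = (-⅖ + 4)*(D + 8) = 18*(8 + D)/5 = 144/5 + 18*D/5)
(v(199) + 30672)*(15975 - 3898) = ((144/5 + (18/5)*199) + 30672)*(15975 - 3898) = ((144/5 + 3582/5) + 30672)*12077 = (3726/5 + 30672)*12077 = (157086/5)*12077 = 1897127622/5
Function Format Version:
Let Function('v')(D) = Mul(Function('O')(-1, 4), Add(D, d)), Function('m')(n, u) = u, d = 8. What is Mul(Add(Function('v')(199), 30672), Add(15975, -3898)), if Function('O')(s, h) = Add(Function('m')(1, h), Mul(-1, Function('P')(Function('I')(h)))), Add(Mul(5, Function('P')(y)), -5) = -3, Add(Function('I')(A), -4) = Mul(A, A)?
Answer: Rational(1897127622, 5) ≈ 3.7943e+8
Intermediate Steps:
Function('I')(A) = Add(4, Pow(A, 2)) (Function('I')(A) = Add(4, Mul(A, A)) = Add(4, Pow(A, 2)))
Function('P')(y) = Rational(2, 5) (Function('P')(y) = Add(1, Mul(Rational(1, 5), -3)) = Add(1, Rational(-3, 5)) = Rational(2, 5))
Function('O')(s, h) = Add(Rational(-2, 5), h) (Function('O')(s, h) = Add(h, Mul(-1, Rational(2, 5))) = Add(h, Rational(-2, 5)) = Add(Rational(-2, 5), h))
Function('v')(D) = Add(Rational(144, 5), Mul(Rational(18, 5), D)) (Function('v')(D) = Mul(Add(Rational(-2, 5), 4), Add(D, 8)) = Mul(Rational(18, 5), Add(8, D)) = Add(Rational(144, 5), Mul(Rational(18, 5), D)))
Mul(Add(Function('v')(199), 30672), Add(15975, -3898)) = Mul(Add(Add(Rational(144, 5), Mul(Rational(18, 5), 199)), 30672), Add(15975, -3898)) = Mul(Add(Add(Rational(144, 5), Rational(3582, 5)), 30672), 12077) = Mul(Add(Rational(3726, 5), 30672), 12077) = Mul(Rational(157086, 5), 12077) = Rational(1897127622, 5)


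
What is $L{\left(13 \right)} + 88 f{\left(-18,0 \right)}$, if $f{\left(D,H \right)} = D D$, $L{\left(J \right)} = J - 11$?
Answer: $28514$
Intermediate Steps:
$L{\left(J \right)} = -11 + J$
$f{\left(D,H \right)} = D^{2}$
$L{\left(13 \right)} + 88 f{\left(-18,0 \right)} = \left(-11 + 13\right) + 88 \left(-18\right)^{2} = 2 + 88 \cdot 324 = 2 + 28512 = 28514$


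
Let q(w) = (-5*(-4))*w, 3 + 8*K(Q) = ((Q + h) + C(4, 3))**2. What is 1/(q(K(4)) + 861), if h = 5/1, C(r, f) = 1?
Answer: 2/2207 ≈ 0.00090621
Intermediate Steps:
h = 5 (h = 5*1 = 5)
K(Q) = -3/8 + (6 + Q)**2/8 (K(Q) = -3/8 + ((Q + 5) + 1)**2/8 = -3/8 + ((5 + Q) + 1)**2/8 = -3/8 + (6 + Q)**2/8)
q(w) = 20*w
1/(q(K(4)) + 861) = 1/(20*(-3/8 + (6 + 4)**2/8) + 861) = 1/(20*(-3/8 + (1/8)*10**2) + 861) = 1/(20*(-3/8 + (1/8)*100) + 861) = 1/(20*(-3/8 + 25/2) + 861) = 1/(20*(97/8) + 861) = 1/(485/2 + 861) = 1/(2207/2) = 2/2207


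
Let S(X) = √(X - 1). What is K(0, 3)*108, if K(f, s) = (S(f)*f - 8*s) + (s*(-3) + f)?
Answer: -3564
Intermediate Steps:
S(X) = √(-1 + X)
K(f, s) = f - 11*s + f*√(-1 + f) (K(f, s) = (√(-1 + f)*f - 8*s) + (s*(-3) + f) = (f*√(-1 + f) - 8*s) + (-3*s + f) = (-8*s + f*√(-1 + f)) + (f - 3*s) = f - 11*s + f*√(-1 + f))
K(0, 3)*108 = (0 - 11*3 + 0*√(-1 + 0))*108 = (0 - 33 + 0*√(-1))*108 = (0 - 33 + 0*I)*108 = (0 - 33 + 0)*108 = -33*108 = -3564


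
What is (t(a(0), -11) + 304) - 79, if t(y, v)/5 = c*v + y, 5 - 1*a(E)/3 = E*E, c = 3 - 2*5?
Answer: 685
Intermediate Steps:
c = -7 (c = 3 - 10 = -7)
a(E) = 15 - 3*E² (a(E) = 15 - 3*E*E = 15 - 3*E²)
t(y, v) = -35*v + 5*y (t(y, v) = 5*(-7*v + y) = 5*(y - 7*v) = -35*v + 5*y)
(t(a(0), -11) + 304) - 79 = ((-35*(-11) + 5*(15 - 3*0²)) + 304) - 79 = ((385 + 5*(15 - 3*0)) + 304) - 79 = ((385 + 5*(15 + 0)) + 304) - 79 = ((385 + 5*15) + 304) - 79 = ((385 + 75) + 304) - 79 = (460 + 304) - 79 = 764 - 79 = 685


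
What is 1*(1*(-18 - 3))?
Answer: -21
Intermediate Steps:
1*(1*(-18 - 3)) = 1*(1*(-21)) = 1*(-21) = -21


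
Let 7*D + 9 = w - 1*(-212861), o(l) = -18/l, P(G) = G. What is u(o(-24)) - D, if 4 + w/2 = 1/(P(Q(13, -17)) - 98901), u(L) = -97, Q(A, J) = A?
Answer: -10557431211/346108 ≈ -30503.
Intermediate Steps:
w = -395553/49444 (w = -8 + 2/(13 - 98901) = -8 + 2/(-98888) = -8 + 2*(-1/98888) = -8 - 1/49444 = -395553/49444 ≈ -8.0000)
D = 10523858735/346108 (D = -9/7 + (-395553/49444 - 1*(-212861))/7 = -9/7 + (-395553/49444 + 212861)/7 = -9/7 + (⅐)*(10524303731/49444) = -9/7 + 10524303731/346108 = 10523858735/346108 ≈ 30406.)
u(o(-24)) - D = -97 - 1*10523858735/346108 = -97 - 10523858735/346108 = -10557431211/346108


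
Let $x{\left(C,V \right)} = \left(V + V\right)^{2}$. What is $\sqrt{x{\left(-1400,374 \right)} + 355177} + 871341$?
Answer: $871341 + \sqrt{914681} \approx 8.723 \cdot 10^{5}$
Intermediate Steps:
$x{\left(C,V \right)} = 4 V^{2}$ ($x{\left(C,V \right)} = \left(2 V\right)^{2} = 4 V^{2}$)
$\sqrt{x{\left(-1400,374 \right)} + 355177} + 871341 = \sqrt{4 \cdot 374^{2} + 355177} + 871341 = \sqrt{4 \cdot 139876 + 355177} + 871341 = \sqrt{559504 + 355177} + 871341 = \sqrt{914681} + 871341 = 871341 + \sqrt{914681}$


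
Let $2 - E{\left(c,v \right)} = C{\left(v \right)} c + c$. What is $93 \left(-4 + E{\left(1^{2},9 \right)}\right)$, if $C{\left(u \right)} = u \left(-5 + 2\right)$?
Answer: $2232$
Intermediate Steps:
$C{\left(u \right)} = - 3 u$ ($C{\left(u \right)} = u \left(-3\right) = - 3 u$)
$E{\left(c,v \right)} = 2 - c + 3 c v$ ($E{\left(c,v \right)} = 2 - \left(- 3 v c + c\right) = 2 - \left(- 3 c v + c\right) = 2 - \left(c - 3 c v\right) = 2 + \left(- c + 3 c v\right) = 2 - c + 3 c v$)
$93 \left(-4 + E{\left(1^{2},9 \right)}\right) = 93 \left(-4 + \left(2 - 1^{2} + 3 \cdot 1^{2} \cdot 9\right)\right) = 93 \left(-4 + \left(2 - 1 + 3 \cdot 1 \cdot 9\right)\right) = 93 \left(-4 + \left(2 - 1 + 27\right)\right) = 93 \left(-4 + 28\right) = 93 \cdot 24 = 2232$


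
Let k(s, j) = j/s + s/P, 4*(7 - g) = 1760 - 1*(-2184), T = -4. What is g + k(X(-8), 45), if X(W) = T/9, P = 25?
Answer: -972241/900 ≈ -1080.3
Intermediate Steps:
g = -979 (g = 7 - (1760 - 1*(-2184))/4 = 7 - (1760 + 2184)/4 = 7 - 1/4*3944 = 7 - 986 = -979)
X(W) = -4/9
k(s, j) = s/25 + j/s (k(s, j) = j/s + s/25 = s/25 + j/s)
g + k(X(-8), 45) = -979 + ((1/25)*(-4/9) + 45/(-4/9)) = -979 + (-4/225 + 45*(-9/4)) = -979 + (-4/225 - 405/4) = -979 - 91141/900 = -972241/900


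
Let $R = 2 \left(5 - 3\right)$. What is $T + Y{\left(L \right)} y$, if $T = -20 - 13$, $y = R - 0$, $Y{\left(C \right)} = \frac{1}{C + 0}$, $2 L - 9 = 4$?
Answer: $- \frac{421}{13} \approx -32.385$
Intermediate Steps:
$L = \frac{13}{2}$ ($L = \frac{9}{2} + \frac{1}{2} \cdot 4 = \frac{9}{2} + 2 = \frac{13}{2} \approx 6.5$)
$R = 4$ ($R = 2 \cdot 2 = 4$)
$Y{\left(C \right)} = \frac{1}{C}$
$y = 4$ ($y = 4 - 0 = 4 + 0 = 4$)
$T = -33$
$T + Y{\left(L \right)} y = -33 + \frac{1}{\frac{13}{2}} \cdot 4 = -33 + \frac{2}{13} \cdot 4 = -33 + \frac{8}{13} = - \frac{421}{13}$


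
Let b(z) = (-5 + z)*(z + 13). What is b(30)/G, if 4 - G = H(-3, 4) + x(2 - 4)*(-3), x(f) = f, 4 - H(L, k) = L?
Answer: -1075/9 ≈ -119.44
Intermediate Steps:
H(L, k) = 4 - L
G = -9 (G = 4 - ((4 - 1*(-3)) + (2 - 4)*(-3)) = 4 - ((4 + 3) - 2*(-3)) = 4 - (7 + 6) = 4 - 1*13 = 4 - 13 = -9)
b(z) = (-5 + z)*(13 + z)
b(30)/G = (-65 + 30**2 + 8*30)/(-9) = (-65 + 900 + 240)*(-1/9) = 1075*(-1/9) = -1075/9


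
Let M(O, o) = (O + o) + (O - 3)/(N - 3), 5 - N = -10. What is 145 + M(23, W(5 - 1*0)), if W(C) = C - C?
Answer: 509/3 ≈ 169.67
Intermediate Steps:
W(C) = 0
N = 15 (N = 5 - 1*(-10) = 5 + 10 = 15)
M(O, o) = -1/4 + o + 13*O/12 (M(O, o) = (O + o) + (O - 3)/(15 - 3) = (O + o) + (-3 + O)/12 = (O + o) + (-3 + O)*(1/12) = (O + o) + (-1/4 + O/12) = -1/4 + o + 13*O/12)
145 + M(23, W(5 - 1*0)) = 145 + (-1/4 + 0 + (13/12)*23) = 145 + (-1/4 + 0 + 299/12) = 145 + 74/3 = 509/3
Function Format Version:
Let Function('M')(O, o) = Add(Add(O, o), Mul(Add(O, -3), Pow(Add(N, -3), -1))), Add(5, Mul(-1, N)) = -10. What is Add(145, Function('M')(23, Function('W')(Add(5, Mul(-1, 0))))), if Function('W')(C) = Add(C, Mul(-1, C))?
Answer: Rational(509, 3) ≈ 169.67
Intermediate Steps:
Function('W')(C) = 0
N = 15 (N = Add(5, Mul(-1, -10)) = Add(5, 10) = 15)
Function('M')(O, o) = Add(Rational(-1, 4), o, Mul(Rational(13, 12), O)) (Function('M')(O, o) = Add(Add(O, o), Mul(Add(O, -3), Pow(Add(15, -3), -1))) = Add(Add(O, o), Mul(Add(-3, O), Pow(12, -1))) = Add(Add(O, o), Mul(Add(-3, O), Rational(1, 12))) = Add(Add(O, o), Add(Rational(-1, 4), Mul(Rational(1, 12), O))) = Add(Rational(-1, 4), o, Mul(Rational(13, 12), O)))
Add(145, Function('M')(23, Function('W')(Add(5, Mul(-1, 0))))) = Add(145, Add(Rational(-1, 4), 0, Mul(Rational(13, 12), 23))) = Add(145, Add(Rational(-1, 4), 0, Rational(299, 12))) = Add(145, Rational(74, 3)) = Rational(509, 3)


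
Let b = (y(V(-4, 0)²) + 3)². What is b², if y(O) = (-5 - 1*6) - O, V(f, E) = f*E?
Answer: 4096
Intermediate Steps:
V(f, E) = E*f
y(O) = -11 - O (y(O) = (-5 - 6) - O = -11 - O)
b = 64 (b = ((-11 - (0*(-4))²) + 3)² = ((-11 - 1*0²) + 3)² = ((-11 - 1*0) + 3)² = ((-11 + 0) + 3)² = (-11 + 3)² = (-8)² = 64)
b² = 64² = 4096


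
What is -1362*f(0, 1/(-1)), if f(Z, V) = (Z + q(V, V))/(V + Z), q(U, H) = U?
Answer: -1362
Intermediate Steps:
f(Z, V) = 1 (f(Z, V) = (Z + V)/(V + Z) = (V + Z)/(V + Z) = 1)
-1362*f(0, 1/(-1)) = -1362*1 = -1362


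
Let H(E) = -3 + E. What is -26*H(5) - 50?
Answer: -102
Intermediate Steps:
-26*H(5) - 50 = -26*(-3 + 5) - 50 = -26*2 - 50 = -52 - 50 = -102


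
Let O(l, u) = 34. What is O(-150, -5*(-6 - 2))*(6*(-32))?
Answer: -6528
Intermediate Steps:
O(-150, -5*(-6 - 2))*(6*(-32)) = 34*(6*(-32)) = 34*(-192) = -6528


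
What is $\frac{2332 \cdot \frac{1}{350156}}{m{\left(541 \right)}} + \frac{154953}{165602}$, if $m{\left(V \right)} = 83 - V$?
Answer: $\frac{1553103174880}{1659864533231} \approx 0.93568$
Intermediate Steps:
$\frac{2332 \cdot \frac{1}{350156}}{m{\left(541 \right)}} + \frac{154953}{165602} = \frac{2332 \cdot \frac{1}{350156}}{83 - 541} + \frac{154953}{165602} = \frac{2332 \cdot \frac{1}{350156}}{83 - 541} + 154953 \cdot \frac{1}{165602} = \frac{583}{87539 \left(-458\right)} + \frac{154953}{165602} = \frac{583}{87539} \left(- \frac{1}{458}\right) + \frac{154953}{165602} = - \frac{583}{40092862} + \frac{154953}{165602} = \frac{1553103174880}{1659864533231}$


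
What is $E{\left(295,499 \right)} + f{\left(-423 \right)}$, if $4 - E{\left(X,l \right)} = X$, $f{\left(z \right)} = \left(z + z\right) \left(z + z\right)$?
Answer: $715425$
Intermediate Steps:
$f{\left(z \right)} = 4 z^{2}$ ($f{\left(z \right)} = 2 z 2 z = 4 z^{2}$)
$E{\left(X,l \right)} = 4 - X$
$E{\left(295,499 \right)} + f{\left(-423 \right)} = \left(4 - 295\right) + 4 \left(-423\right)^{2} = \left(4 - 295\right) + 4 \cdot 178929 = -291 + 715716 = 715425$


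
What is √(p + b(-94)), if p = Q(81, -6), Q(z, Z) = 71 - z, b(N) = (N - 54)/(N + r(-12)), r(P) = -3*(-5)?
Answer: I*√50718/79 ≈ 2.8507*I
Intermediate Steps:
r(P) = 15
b(N) = (-54 + N)/(15 + N) (b(N) = (N - 54)/(N + 15) = (-54 + N)/(15 + N))
p = -10 (p = 71 - 1*81 = 71 - 81 = -10)
√(p + b(-94)) = √(-10 + (-54 - 94)/(15 - 94)) = √(-10 - 148/(-79)) = √(-10 - 1/79*(-148)) = √(-10 + 148/79) = √(-642/79) = I*√50718/79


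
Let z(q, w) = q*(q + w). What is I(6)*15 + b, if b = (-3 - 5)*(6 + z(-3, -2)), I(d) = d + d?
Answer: 12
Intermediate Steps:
I(d) = 2*d
b = -168 (b = (-3 - 5)*(6 - 3*(-3 - 2)) = -8*(6 - 3*(-5)) = -8*(6 + 15) = -8*21 = -168)
I(6)*15 + b = (2*6)*15 - 168 = 12*15 - 168 = 180 - 168 = 12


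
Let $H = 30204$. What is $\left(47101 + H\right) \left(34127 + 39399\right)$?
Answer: $5683927430$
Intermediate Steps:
$\left(47101 + H\right) \left(34127 + 39399\right) = \left(47101 + 30204\right) \left(34127 + 39399\right) = 77305 \cdot 73526 = 5683927430$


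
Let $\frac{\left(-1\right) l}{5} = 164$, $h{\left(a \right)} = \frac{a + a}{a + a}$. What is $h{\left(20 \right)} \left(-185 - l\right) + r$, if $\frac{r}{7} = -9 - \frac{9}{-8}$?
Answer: $\frac{4639}{8} \approx 579.88$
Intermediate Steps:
$h{\left(a \right)} = 1$ ($h{\left(a \right)} = \frac{2 a}{2 a} = 2 a \frac{1}{2 a} = 1$)
$l = -820$ ($l = \left(-5\right) 164 = -820$)
$r = - \frac{441}{8}$ ($r = 7 \left(-9 - \frac{9}{-8}\right) = 7 \left(-9 - - \frac{9}{8}\right) = 7 \left(-9 + \frac{9}{8}\right) = 7 \left(- \frac{63}{8}\right) = - \frac{441}{8} \approx -55.125$)
$h{\left(20 \right)} \left(-185 - l\right) + r = 1 \left(-185 - -820\right) - \frac{441}{8} = 1 \left(-185 + 820\right) - \frac{441}{8} = 1 \cdot 635 - \frac{441}{8} = 635 - \frac{441}{8} = \frac{4639}{8}$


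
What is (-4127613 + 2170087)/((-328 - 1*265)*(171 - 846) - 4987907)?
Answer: 978763/2293816 ≈ 0.42670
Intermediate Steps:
(-4127613 + 2170087)/((-328 - 1*265)*(171 - 846) - 4987907) = -1957526/((-328 - 265)*(-675) - 4987907) = -1957526/(-593*(-675) - 4987907) = -1957526/(400275 - 4987907) = -1957526/(-4587632) = -1957526*(-1/4587632) = 978763/2293816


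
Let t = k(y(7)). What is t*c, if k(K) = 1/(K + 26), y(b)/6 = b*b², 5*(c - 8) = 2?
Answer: 21/5210 ≈ 0.0040307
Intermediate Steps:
c = 42/5 (c = 8 + (⅕)*2 = 8 + ⅖ = 42/5 ≈ 8.4000)
y(b) = 6*b³ (y(b) = 6*(b*b²) = 6*b³)
k(K) = 1/(26 + K)
t = 1/2084 (t = 1/(26 + 6*7³) = 1/(26 + 6*343) = 1/(26 + 2058) = 1/2084 ≈ 0.00047985)
t*c = (1/2084)*(42/5) = 21/5210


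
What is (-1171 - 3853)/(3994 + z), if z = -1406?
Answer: -1256/647 ≈ -1.9413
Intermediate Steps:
(-1171 - 3853)/(3994 + z) = (-1171 - 3853)/(3994 - 1406) = -5024/2588 = -5024*1/2588 = -1256/647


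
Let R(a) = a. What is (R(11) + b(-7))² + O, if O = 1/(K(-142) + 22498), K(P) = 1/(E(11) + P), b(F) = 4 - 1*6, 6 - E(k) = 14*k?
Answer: 528478229/6524419 ≈ 81.000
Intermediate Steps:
E(k) = 6 - 14*k
b(F) = -2 (b(F) = 4 - 6 = -2)
K(P) = 1/(-148 + P) (K(P) = 1/((6 - 14*11) + P) = 1/((6 - 154) + P) = 1/(-148 + P))
O = 290/6524419 (O = 1/(1/(-148 - 142) + 22498) = 1/(1/(-290) + 22498) = 1/(-1/290 + 22498) = 1/(6524419/290) = 290/6524419 ≈ 4.4448e-5)
(R(11) + b(-7))² + O = (11 - 2)² + 290/6524419 = 9² + 290/6524419 = 81 + 290/6524419 = 528478229/6524419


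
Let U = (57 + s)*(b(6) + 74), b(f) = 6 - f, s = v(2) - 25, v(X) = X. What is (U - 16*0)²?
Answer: 6330256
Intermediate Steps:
s = -23 (s = 2 - 25 = -23)
U = 2516 (U = (57 - 23)*((6 - 1*6) + 74) = 34*((6 - 6) + 74) = 34*(0 + 74) = 34*74 = 2516)
(U - 16*0)² = (2516 - 16*0)² = (2516 - 1*0)² = (2516 + 0)² = 2516² = 6330256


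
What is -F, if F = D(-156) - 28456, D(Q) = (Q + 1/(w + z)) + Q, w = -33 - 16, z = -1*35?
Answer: 2416513/84 ≈ 28768.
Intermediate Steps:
z = -35
w = -49
D(Q) = -1/84 + 2*Q (D(Q) = (Q + 1/(-49 - 35)) + Q = (Q + 1/(-84)) + Q = (Q - 1/84) + Q = (-1/84 + Q) + Q = -1/84 + 2*Q)
F = -2416513/84 (F = (-1/84 + 2*(-156)) - 28456 = (-1/84 - 312) - 28456 = -26209/84 - 28456 = -2416513/84 ≈ -28768.)
-F = -1*(-2416513/84) = 2416513/84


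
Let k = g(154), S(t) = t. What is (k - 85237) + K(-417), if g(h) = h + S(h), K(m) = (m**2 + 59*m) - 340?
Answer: 64017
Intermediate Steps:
K(m) = -340 + m**2 + 59*m
g(h) = 2*h (g(h) = h + h = 2*h)
k = 308 (k = 2*154 = 308)
(k - 85237) + K(-417) = (308 - 85237) + (-340 + (-417)**2 + 59*(-417)) = -84929 + (-340 + 173889 - 24603) = -84929 + 148946 = 64017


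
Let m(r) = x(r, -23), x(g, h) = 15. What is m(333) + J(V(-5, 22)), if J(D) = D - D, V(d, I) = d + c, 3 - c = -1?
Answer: 15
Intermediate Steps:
c = 4 (c = 3 - 1*(-1) = 3 + 1 = 4)
V(d, I) = 4 + d (V(d, I) = d + 4 = 4 + d)
m(r) = 15
J(D) = 0
m(333) + J(V(-5, 22)) = 15 + 0 = 15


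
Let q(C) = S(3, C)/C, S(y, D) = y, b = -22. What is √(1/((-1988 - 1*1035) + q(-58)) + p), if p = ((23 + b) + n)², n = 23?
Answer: √17707994446198/175337 ≈ 24.000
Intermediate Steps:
q(C) = 3/C
p = 576 (p = ((23 - 22) + 23)² = (1 + 23)² = 24² = 576)
√(1/((-1988 - 1*1035) + q(-58)) + p) = √(1/((-1988 - 1*1035) + 3/(-58)) + 576) = √(1/((-1988 - 1035) + 3*(-1/58)) + 576) = √(1/(-3023 - 3/58) + 576) = √(1/(-175337/58) + 576) = √(-58/175337 + 576) = √(100994054/175337) = √17707994446198/175337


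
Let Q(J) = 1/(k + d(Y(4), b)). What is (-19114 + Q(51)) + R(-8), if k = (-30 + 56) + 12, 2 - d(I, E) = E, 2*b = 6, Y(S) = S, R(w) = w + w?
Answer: -707809/37 ≈ -19130.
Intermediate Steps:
R(w) = 2*w
b = 3 (b = (1/2)*6 = 3)
d(I, E) = 2 - E
k = 38 (k = 26 + 12 = 38)
Q(J) = 1/37 (Q(J) = 1/(38 + (2 - 1*3)) = 1/(38 + (2 - 3)) = 1/(38 - 1) = 1/37)
(-19114 + Q(51)) + R(-8) = (-19114 + 1/37) + 2*(-8) = -707217/37 - 16 = -707809/37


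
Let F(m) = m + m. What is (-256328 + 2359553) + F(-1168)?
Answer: 2100889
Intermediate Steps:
F(m) = 2*m
(-256328 + 2359553) + F(-1168) = (-256328 + 2359553) + 2*(-1168) = 2103225 - 2336 = 2100889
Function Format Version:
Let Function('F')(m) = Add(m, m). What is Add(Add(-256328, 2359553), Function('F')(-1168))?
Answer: 2100889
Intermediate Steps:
Function('F')(m) = Mul(2, m)
Add(Add(-256328, 2359553), Function('F')(-1168)) = Add(Add(-256328, 2359553), Mul(2, -1168)) = Add(2103225, -2336) = 2100889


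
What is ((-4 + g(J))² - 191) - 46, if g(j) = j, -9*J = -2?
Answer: -18041/81 ≈ -222.73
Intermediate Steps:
J = 2/9 (J = -⅑*(-2) = 2/9 ≈ 0.22222)
((-4 + g(J))² - 191) - 46 = ((-4 + 2/9)² - 191) - 46 = ((-34/9)² - 191) - 46 = (1156/81 - 191) - 46 = -14315/81 - 46 = -18041/81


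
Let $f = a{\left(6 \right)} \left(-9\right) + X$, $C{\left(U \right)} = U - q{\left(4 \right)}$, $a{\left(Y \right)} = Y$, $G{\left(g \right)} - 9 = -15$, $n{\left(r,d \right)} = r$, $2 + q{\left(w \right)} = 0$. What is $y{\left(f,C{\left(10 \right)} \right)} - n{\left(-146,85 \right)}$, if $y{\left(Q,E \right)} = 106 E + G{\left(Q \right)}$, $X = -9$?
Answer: $1412$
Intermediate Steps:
$q{\left(w \right)} = -2$ ($q{\left(w \right)} = -2 + 0 = -2$)
$G{\left(g \right)} = -6$ ($G{\left(g \right)} = 9 - 15 = -6$)
$C{\left(U \right)} = 2 + U$ ($C{\left(U \right)} = U - -2 = U + 2 = 2 + U$)
$f = -63$ ($f = 6 \left(-9\right) - 9 = -54 - 9 = -63$)
$y{\left(Q,E \right)} = -6 + 106 E$ ($y{\left(Q,E \right)} = 106 E - 6 = -6 + 106 E$)
$y{\left(f,C{\left(10 \right)} \right)} - n{\left(-146,85 \right)} = \left(-6 + 106 \left(2 + 10\right)\right) - -146 = \left(-6 + 106 \cdot 12\right) + 146 = \left(-6 + 1272\right) + 146 = 1266 + 146 = 1412$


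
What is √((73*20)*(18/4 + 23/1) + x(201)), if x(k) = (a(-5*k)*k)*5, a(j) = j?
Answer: 5*I*√38795 ≈ 984.82*I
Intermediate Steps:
x(k) = -25*k² (x(k) = ((-5*k)*k)*5 = -5*k²*5 = -25*k²)
√((73*20)*(18/4 + 23/1) + x(201)) = √((73*20)*(18/4 + 23/1) - 25*201²) = √(1460*(18*(¼) + 23*1) - 25*40401) = √(1460*(9/2 + 23) - 1010025) = √(1460*(55/2) - 1010025) = √(40150 - 1010025) = √(-969875) = 5*I*√38795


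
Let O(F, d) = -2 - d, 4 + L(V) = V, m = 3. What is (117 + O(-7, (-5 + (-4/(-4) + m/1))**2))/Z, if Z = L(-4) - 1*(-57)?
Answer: 114/49 ≈ 2.3265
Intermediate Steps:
L(V) = -4 + V
Z = 49 (Z = (-4 - 4) - 1*(-57) = -8 + 57 = 49)
(117 + O(-7, (-5 + (-4/(-4) + m/1))**2))/Z = (117 + (-2 - (-5 + (-4/(-4) + 3/1))**2))/49 = (117 + (-2 - (-5 + (-4*(-1/4) + 3*1))**2))*(1/49) = (117 + (-2 - (-5 + (1 + 3))**2))*(1/49) = (117 + (-2 - (-5 + 4)**2))*(1/49) = (117 + (-2 - 1*(-1)**2))*(1/49) = (117 + (-2 - 1*1))*(1/49) = (117 + (-2 - 1))*(1/49) = (117 - 3)*(1/49) = 114*(1/49) = 114/49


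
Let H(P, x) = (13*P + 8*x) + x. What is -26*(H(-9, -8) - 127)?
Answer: 8216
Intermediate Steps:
H(P, x) = 9*x + 13*P (H(P, x) = (8*x + 13*P) + x = 9*x + 13*P)
-26*(H(-9, -8) - 127) = -26*((9*(-8) + 13*(-9)) - 127) = -26*((-72 - 117) - 127) = -26*(-189 - 127) = -26*(-316) = 8216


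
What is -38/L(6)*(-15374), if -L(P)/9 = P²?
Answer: -146053/81 ≈ -1803.1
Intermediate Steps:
L(P) = -9*P²
-38/L(6)*(-15374) = -38/((-9*6²))*(-15374) = -38/((-9*36))*(-15374) = -38/(-324)*(-15374) = -38*(-1/324)*(-15374) = (19/162)*(-15374) = -146053/81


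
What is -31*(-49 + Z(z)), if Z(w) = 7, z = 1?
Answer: 1302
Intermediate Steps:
-31*(-49 + Z(z)) = -31*(-49 + 7) = -31*(-42) = 1302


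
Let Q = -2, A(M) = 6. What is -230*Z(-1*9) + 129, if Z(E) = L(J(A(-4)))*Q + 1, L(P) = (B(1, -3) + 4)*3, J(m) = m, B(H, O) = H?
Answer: 6799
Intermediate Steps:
L(P) = 15 (L(P) = (1 + 4)*3 = 5*3 = 15)
Z(E) = -29 (Z(E) = 15*(-2) + 1 = -30 + 1 = -29)
-230*Z(-1*9) + 129 = -230*(-29) + 129 = 6670 + 129 = 6799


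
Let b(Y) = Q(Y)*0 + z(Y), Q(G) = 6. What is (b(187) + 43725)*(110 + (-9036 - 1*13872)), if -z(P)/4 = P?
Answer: -979789646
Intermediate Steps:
z(P) = -4*P
b(Y) = -4*Y (b(Y) = 6*0 - 4*Y = 0 - 4*Y = -4*Y)
(b(187) + 43725)*(110 + (-9036 - 1*13872)) = (-4*187 + 43725)*(110 + (-9036 - 1*13872)) = (-748 + 43725)*(110 + (-9036 - 13872)) = 42977*(110 - 22908) = 42977*(-22798) = -979789646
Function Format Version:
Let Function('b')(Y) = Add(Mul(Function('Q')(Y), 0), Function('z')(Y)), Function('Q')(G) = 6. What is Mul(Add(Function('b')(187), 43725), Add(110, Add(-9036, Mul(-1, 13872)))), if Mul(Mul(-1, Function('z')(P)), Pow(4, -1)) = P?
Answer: -979789646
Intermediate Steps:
Function('z')(P) = Mul(-4, P)
Function('b')(Y) = Mul(-4, Y) (Function('b')(Y) = Add(Mul(6, 0), Mul(-4, Y)) = Add(0, Mul(-4, Y)) = Mul(-4, Y))
Mul(Add(Function('b')(187), 43725), Add(110, Add(-9036, Mul(-1, 13872)))) = Mul(Add(Mul(-4, 187), 43725), Add(110, Add(-9036, Mul(-1, 13872)))) = Mul(Add(-748, 43725), Add(110, Add(-9036, -13872))) = Mul(42977, Add(110, -22908)) = Mul(42977, -22798) = -979789646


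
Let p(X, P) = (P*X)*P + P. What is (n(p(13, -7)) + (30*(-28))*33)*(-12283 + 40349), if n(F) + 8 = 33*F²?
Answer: 366821834152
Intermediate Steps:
p(X, P) = P + X*P² (p(X, P) = X*P² + P = P + X*P²)
n(F) = -8 + 33*F²
(n(p(13, -7)) + (30*(-28))*33)*(-12283 + 40349) = ((-8 + 33*(-7*(1 - 7*13))²) + (30*(-28))*33)*(-12283 + 40349) = ((-8 + 33*(-7*(1 - 91))²) - 840*33)*28066 = ((-8 + 33*(-7*(-90))²) - 27720)*28066 = ((-8 + 33*630²) - 27720)*28066 = ((-8 + 33*396900) - 27720)*28066 = ((-8 + 13097700) - 27720)*28066 = (13097692 - 27720)*28066 = 13069972*28066 = 366821834152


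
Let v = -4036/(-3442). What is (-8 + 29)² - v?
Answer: 756943/1721 ≈ 439.83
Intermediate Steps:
v = 2018/1721 (v = -4036*(-1/3442) = 2018/1721 ≈ 1.1726)
(-8 + 29)² - v = (-8 + 29)² - 1*2018/1721 = 21² - 2018/1721 = 441 - 2018/1721 = 756943/1721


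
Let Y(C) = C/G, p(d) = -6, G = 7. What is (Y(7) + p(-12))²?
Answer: 25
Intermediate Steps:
Y(C) = C/7
(Y(7) + p(-12))² = ((⅐)*7 - 6)² = (1 - 6)² = (-5)² = 25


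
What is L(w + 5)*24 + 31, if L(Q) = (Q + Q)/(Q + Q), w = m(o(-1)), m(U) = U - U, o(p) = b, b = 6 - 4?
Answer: 55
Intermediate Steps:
b = 2
o(p) = 2
m(U) = 0
w = 0
L(Q) = 1 (L(Q) = (2*Q)/((2*Q)) = (2*Q)*(1/(2*Q)) = 1)
L(w + 5)*24 + 31 = 1*24 + 31 = 24 + 31 = 55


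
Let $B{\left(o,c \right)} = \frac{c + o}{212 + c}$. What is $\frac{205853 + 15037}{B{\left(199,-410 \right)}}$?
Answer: $\frac{43736220}{211} \approx 2.0728 \cdot 10^{5}$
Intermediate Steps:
$B{\left(o,c \right)} = \frac{c + o}{212 + c}$
$\frac{205853 + 15037}{B{\left(199,-410 \right)}} = \frac{205853 + 15037}{\frac{1}{212 - 410} \left(-410 + 199\right)} = \frac{220890}{\frac{1}{-198} \left(-211\right)} = \frac{220890}{\left(- \frac{1}{198}\right) \left(-211\right)} = \frac{220890}{\frac{211}{198}} = 220890 \cdot \frac{198}{211} = \frac{43736220}{211}$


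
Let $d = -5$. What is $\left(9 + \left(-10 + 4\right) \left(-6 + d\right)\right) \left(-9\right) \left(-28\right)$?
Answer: $18900$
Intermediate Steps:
$\left(9 + \left(-10 + 4\right) \left(-6 + d\right)\right) \left(-9\right) \left(-28\right) = \left(9 + \left(-10 + 4\right) \left(-6 - 5\right)\right) \left(-9\right) \left(-28\right) = \left(9 - -66\right) \left(-9\right) \left(-28\right) = \left(9 + 66\right) \left(-9\right) \left(-28\right) = 75 \left(-9\right) \left(-28\right) = \left(-675\right) \left(-28\right) = 18900$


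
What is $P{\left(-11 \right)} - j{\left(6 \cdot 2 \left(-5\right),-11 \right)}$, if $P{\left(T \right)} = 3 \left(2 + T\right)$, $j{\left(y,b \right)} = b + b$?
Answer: $-5$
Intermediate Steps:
$j{\left(y,b \right)} = 2 b$
$P{\left(T \right)} = 6 + 3 T$
$P{\left(-11 \right)} - j{\left(6 \cdot 2 \left(-5\right),-11 \right)} = \left(6 + 3 \left(-11\right)\right) - 2 \left(-11\right) = \left(6 - 33\right) - -22 = -27 + 22 = -5$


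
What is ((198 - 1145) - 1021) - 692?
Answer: -2660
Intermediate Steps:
((198 - 1145) - 1021) - 692 = (-947 - 1021) - 692 = -1968 - 692 = -2660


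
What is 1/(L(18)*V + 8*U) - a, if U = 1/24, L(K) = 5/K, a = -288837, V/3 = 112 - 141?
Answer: 41303685/143 ≈ 2.8884e+5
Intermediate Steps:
V = -87 (V = 3*(112 - 141) = 3*(-29) = -87)
U = 1/24 ≈ 0.041667
1/(L(18)*V + 8*U) - a = 1/((5/18)*(-87) + 8*(1/24)) - 1*(-288837) = 1/((5*(1/18))*(-87) + ⅓) + 288837 = 1/((5/18)*(-87) + ⅓) + 288837 = 1/(-145/6 + ⅓) + 288837 = 1/(-143/6) + 288837 = -6/143 + 288837 = 41303685/143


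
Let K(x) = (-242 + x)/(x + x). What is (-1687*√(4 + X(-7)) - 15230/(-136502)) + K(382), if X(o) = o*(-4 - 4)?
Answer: 3843250/13035941 - 3374*√15 ≈ -13067.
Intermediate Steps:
K(x) = (-242 + x)/(2*x) (K(x) = (-242 + x)/((2*x)) = (-242 + x)*(1/(2*x)) = (-242 + x)/(2*x))
X(o) = -8*o (X(o) = o*(-8) = -8*o)
(-1687*√(4 + X(-7)) - 15230/(-136502)) + K(382) = (-1687*√(4 - 8*(-7)) - 15230/(-136502)) + (½)*(-242 + 382)/382 = (-1687*√(4 + 56) - 15230*(-1/136502)) + (½)*(1/382)*140 = (-3374*√15 + 7615/68251) + 35/191 = (7615/68251 - 3374*√15) + 35/191 = 3843250/13035941 - 3374*√15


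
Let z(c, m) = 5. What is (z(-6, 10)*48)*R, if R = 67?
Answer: 16080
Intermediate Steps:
(z(-6, 10)*48)*R = (5*48)*67 = 240*67 = 16080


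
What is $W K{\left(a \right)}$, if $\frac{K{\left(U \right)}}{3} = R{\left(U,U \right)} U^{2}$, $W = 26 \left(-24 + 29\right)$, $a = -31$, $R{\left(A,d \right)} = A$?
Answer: $-11618490$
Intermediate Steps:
$W = 130$ ($W = 26 \cdot 5 = 130$)
$K{\left(U \right)} = 3 U^{3}$ ($K{\left(U \right)} = 3 U U^{2} = 3 U^{3}$)
$W K{\left(a \right)} = 130 \cdot 3 \left(-31\right)^{3} = 130 \cdot 3 \left(-29791\right) = 130 \left(-89373\right) = -11618490$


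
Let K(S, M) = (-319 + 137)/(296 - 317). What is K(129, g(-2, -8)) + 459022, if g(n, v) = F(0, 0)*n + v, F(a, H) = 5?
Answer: 1377092/3 ≈ 4.5903e+5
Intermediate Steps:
g(n, v) = v + 5*n (g(n, v) = 5*n + v = v + 5*n)
K(S, M) = 26/3 (K(S, M) = -182/(-21) = -182*(-1/21) = 26/3)
K(129, g(-2, -8)) + 459022 = 26/3 + 459022 = 1377092/3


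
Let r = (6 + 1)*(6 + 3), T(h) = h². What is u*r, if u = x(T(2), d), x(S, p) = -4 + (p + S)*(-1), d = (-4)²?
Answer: -1512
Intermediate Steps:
d = 16
r = 63 (r = 7*9 = 63)
x(S, p) = -4 - S - p (x(S, p) = -4 + (S + p)*(-1) = -4 + (-S - p) = -4 - S - p)
u = -24 (u = -4 - 1*2² - 1*16 = -4 - 1*4 - 16 = -4 - 4 - 16 = -24)
u*r = -24*63 = -1512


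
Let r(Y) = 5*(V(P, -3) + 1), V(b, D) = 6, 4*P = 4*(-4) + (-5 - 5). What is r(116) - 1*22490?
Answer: -22455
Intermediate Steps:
P = -13/2 (P = (4*(-4) + (-5 - 5))/4 = (-16 - 10)/4 = (¼)*(-26) = -13/2 ≈ -6.5000)
r(Y) = 35 (r(Y) = 5*(6 + 1) = 5*7 = 35)
r(116) - 1*22490 = 35 - 1*22490 = 35 - 22490 = -22455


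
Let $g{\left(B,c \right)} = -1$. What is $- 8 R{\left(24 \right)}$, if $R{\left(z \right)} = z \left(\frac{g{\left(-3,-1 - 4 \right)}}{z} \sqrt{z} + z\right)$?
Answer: $-4608 + 16 \sqrt{6} \approx -4568.8$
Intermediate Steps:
$R{\left(z \right)} = z \left(z - \frac{1}{\sqrt{z}}\right)$ ($R{\left(z \right)} = z \left(- \frac{1}{z} \sqrt{z} + z\right) = z \left(- \frac{1}{\sqrt{z}} + z\right) = z \left(z - \frac{1}{\sqrt{z}}\right)$)
$- 8 R{\left(24 \right)} = - 8 \left(24^{2} - \sqrt{24}\right) = - 8 \left(576 - 2 \sqrt{6}\right) = -4608 + 16 \sqrt{6}$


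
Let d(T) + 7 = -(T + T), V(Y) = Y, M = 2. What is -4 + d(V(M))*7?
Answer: -81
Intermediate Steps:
d(T) = -7 - 2*T (d(T) = -7 - (T + T) = -7 - 2*T)
-4 + d(V(M))*7 = -4 + (-7 - 2*2)*7 = -4 + (-7 - 4)*7 = -4 - 11*7 = -4 - 77 = -81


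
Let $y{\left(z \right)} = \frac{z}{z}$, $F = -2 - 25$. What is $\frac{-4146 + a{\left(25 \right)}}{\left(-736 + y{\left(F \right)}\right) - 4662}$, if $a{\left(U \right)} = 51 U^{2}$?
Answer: $- \frac{9243}{1799} \approx -5.1379$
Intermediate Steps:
$F = -27$
$y{\left(z \right)} = 1$
$\frac{-4146 + a{\left(25 \right)}}{\left(-736 + y{\left(F \right)}\right) - 4662} = \frac{-4146 + 51 \cdot 25^{2}}{\left(-736 + 1\right) - 4662} = \frac{-4146 + 51 \cdot 625}{-735 - 4662} = \frac{-4146 + 31875}{-5397} = 27729 \left(- \frac{1}{5397}\right) = - \frac{9243}{1799}$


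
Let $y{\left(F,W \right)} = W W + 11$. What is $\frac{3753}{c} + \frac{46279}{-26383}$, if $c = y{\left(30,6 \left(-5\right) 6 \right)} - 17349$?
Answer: $- \frac{598038899}{397380746} \approx -1.505$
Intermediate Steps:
$y{\left(F,W \right)} = 11 + W^{2}$ ($y{\left(F,W \right)} = W^{2} + 11 = 11 + W^{2}$)
$c = 15062$ ($c = \left(11 + \left(6 \left(-5\right) 6\right)^{2}\right) - 17349 = \left(11 + \left(\left(-30\right) 6\right)^{2}\right) - 17349 = \left(11 + \left(-180\right)^{2}\right) - 17349 = \left(11 + 32400\right) - 17349 = 32411 - 17349 = 15062$)
$\frac{3753}{c} + \frac{46279}{-26383} = \frac{3753}{15062} + \frac{46279}{-26383} = 3753 \cdot \frac{1}{15062} + 46279 \left(- \frac{1}{26383}\right) = \frac{3753}{15062} - \frac{46279}{26383} = - \frac{598038899}{397380746}$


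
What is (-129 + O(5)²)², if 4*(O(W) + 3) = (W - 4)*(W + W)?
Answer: 265225/16 ≈ 16577.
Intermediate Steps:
O(W) = -3 + W*(-4 + W)/2 (O(W) = -3 + ((W - 4)*(W + W))/4 = -3 + ((-4 + W)*(2*W))/4 = -3 + (2*W*(-4 + W))/4 = -3 + W*(-4 + W)/2)
(-129 + O(5)²)² = (-129 + (-3 + (½)*5² - 2*5)²)² = (-129 + (-3 + (½)*25 - 10)²)² = (-129 + (-3 + 25/2 - 10)²)² = (-129 + (-½)²)² = (-129 + ¼)² = (-515/4)² = 265225/16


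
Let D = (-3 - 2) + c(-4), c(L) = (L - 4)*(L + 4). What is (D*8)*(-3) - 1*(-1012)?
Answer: 1132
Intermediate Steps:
c(L) = (-4 + L)*(4 + L)
D = -5 (D = (-3 - 2) + (-16 + (-4)²) = -5 + (-16 + 16) = -5 + 0 = -5)
(D*8)*(-3) - 1*(-1012) = -5*8*(-3) - 1*(-1012) = -40*(-3) + 1012 = 120 + 1012 = 1132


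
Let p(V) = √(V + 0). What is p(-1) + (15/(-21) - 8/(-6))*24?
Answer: 104/7 + I ≈ 14.857 + 1.0*I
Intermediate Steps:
p(V) = √V
p(-1) + (15/(-21) - 8/(-6))*24 = √(-1) + (15/(-21) - 8/(-6))*24 = I + (15*(-1/21) - 8*(-⅙))*24 = I + (-5/7 + 4/3)*24 = I + (13/21)*24 = I + 104/7 = 104/7 + I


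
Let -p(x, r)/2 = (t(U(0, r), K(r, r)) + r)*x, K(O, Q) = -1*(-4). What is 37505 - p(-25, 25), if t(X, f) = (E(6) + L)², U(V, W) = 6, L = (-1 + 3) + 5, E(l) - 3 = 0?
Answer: 31255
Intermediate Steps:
E(l) = 3 (E(l) = 3 + 0 = 3)
L = 7 (L = 2 + 5 = 7)
K(O, Q) = 4
t(X, f) = 100 (t(X, f) = (3 + 7)² = 10² = 100)
p(x, r) = -2*x*(100 + r) (p(x, r) = -2*(100 + r)*x = -2*x*(100 + r))
37505 - p(-25, 25) = 37505 - (-2)*(-25)*(100 + 25) = 37505 - (-2)*(-25)*125 = 37505 - 1*6250 = 37505 - 6250 = 31255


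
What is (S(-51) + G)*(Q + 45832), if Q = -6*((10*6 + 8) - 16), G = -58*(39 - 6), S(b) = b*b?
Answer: 31272240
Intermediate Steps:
S(b) = b²
G = -1914 (G = -58*33 = -1914)
Q = -312 (Q = -6*((60 + 8) - 16) = -6*(68 - 16) = -6*52 = -312)
(S(-51) + G)*(Q + 45832) = ((-51)² - 1914)*(-312 + 45832) = (2601 - 1914)*45520 = 687*45520 = 31272240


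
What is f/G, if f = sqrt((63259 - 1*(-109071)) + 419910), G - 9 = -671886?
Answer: -4*sqrt(37015)/671877 ≈ -0.0011454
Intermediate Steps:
G = -671877 (G = 9 - 671886 = -671877)
f = 4*sqrt(37015) (f = sqrt((63259 + 109071) + 419910) = sqrt(172330 + 419910) = sqrt(592240) = 4*sqrt(37015) ≈ 769.57)
f/G = (4*sqrt(37015))/(-671877) = (4*sqrt(37015))*(-1/671877) = -4*sqrt(37015)/671877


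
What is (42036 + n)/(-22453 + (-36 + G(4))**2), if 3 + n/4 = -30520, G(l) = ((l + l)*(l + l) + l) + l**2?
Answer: 80056/20149 ≈ 3.9732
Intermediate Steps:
G(l) = l + 5*l**2 (G(l) = ((2*l)*(2*l) + l) + l**2 = (4*l**2 + l) + l**2 = (l + 4*l**2) + l**2 = l + 5*l**2)
n = -122092 (n = -12 + 4*(-30520) = -12 - 122080 = -122092)
(42036 + n)/(-22453 + (-36 + G(4))**2) = (42036 - 122092)/(-22453 + (-36 + 4*(1 + 5*4))**2) = -80056/(-22453 + (-36 + 4*(1 + 20))**2) = -80056/(-22453 + (-36 + 4*21)**2) = -80056/(-22453 + (-36 + 84)**2) = -80056/(-22453 + 48**2) = -80056/(-22453 + 2304) = -80056/(-20149) = -80056*(-1/20149) = 80056/20149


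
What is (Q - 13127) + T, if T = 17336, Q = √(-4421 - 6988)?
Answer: 4209 + I*√11409 ≈ 4209.0 + 106.81*I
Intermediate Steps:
Q = I*√11409 (Q = √(-11409) = I*√11409 ≈ 106.81*I)
(Q - 13127) + T = (I*√11409 - 13127) + 17336 = (-13127 + I*√11409) + 17336 = 4209 + I*√11409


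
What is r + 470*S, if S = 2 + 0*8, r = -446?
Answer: 494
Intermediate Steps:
S = 2 (S = 2 + 0 = 2)
r + 470*S = -446 + 470*2 = -446 + 940 = 494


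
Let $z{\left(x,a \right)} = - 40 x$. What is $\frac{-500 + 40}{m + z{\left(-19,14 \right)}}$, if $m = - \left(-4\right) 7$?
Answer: $- \frac{115}{197} \approx -0.58376$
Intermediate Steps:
$m = 28$ ($m = \left(-1\right) \left(-28\right) = 28$)
$\frac{-500 + 40}{m + z{\left(-19,14 \right)}} = \frac{-500 + 40}{28 - -760} = - \frac{460}{28 + 760} = - \frac{460}{788} = \left(-460\right) \frac{1}{788} = - \frac{115}{197}$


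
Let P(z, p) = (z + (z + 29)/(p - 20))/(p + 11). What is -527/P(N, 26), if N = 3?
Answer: -58497/25 ≈ -2339.9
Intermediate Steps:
P(z, p) = (z + (29 + z)/(-20 + p))/(11 + p)
-527/P(N, 26) = -527*(220 - 1*26**2 + 9*26)/(-29 + 19*3 - 1*26*3) = -527*(220 - 1*676 + 234)/(-29 + 57 - 78) = -527/(-50/(220 - 676 + 234)) = -527/(-50/(-222)) = -527/((-1/222*(-50))) = -527/25/111 = -527*111/25 = -58497/25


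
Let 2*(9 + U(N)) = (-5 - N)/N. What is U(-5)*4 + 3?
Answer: -33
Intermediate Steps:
U(N) = -9 + (-5 - N)/(2*N) (U(N) = -9 + ((-5 - N)/N)/2 = -9 + (-5 - N)/(2*N))
U(-5)*4 + 3 = ((½)*(-5 - 19*(-5))/(-5))*4 + 3 = ((½)*(-⅕)*(-5 + 95))*4 + 3 = ((½)*(-⅕)*90)*4 + 3 = -9*4 + 3 = -36 + 3 = -33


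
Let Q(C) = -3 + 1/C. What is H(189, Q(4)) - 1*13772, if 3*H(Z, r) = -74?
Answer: -41390/3 ≈ -13797.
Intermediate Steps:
H(Z, r) = -74/3 (H(Z, r) = (⅓)*(-74) = -74/3)
H(189, Q(4)) - 1*13772 = -74/3 - 1*13772 = -74/3 - 13772 = -41390/3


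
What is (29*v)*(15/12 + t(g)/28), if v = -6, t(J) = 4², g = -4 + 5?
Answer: -4437/14 ≈ -316.93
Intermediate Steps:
g = 1
t(J) = 16
(29*v)*(15/12 + t(g)/28) = (29*(-6))*(15/12 + 16/28) = -174*(15*(1/12) + 16*(1/28)) = -174*(5/4 + 4/7) = -174*51/28 = -4437/14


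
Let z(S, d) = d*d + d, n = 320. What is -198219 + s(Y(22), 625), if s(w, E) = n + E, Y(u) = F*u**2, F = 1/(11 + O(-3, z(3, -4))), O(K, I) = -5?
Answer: -197274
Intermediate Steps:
z(S, d) = d + d**2 (z(S, d) = d**2 + d = d + d**2)
F = 1/6 (F = 1/(11 - 5) = 1/6 ≈ 0.16667)
Y(u) = u**2/6
s(w, E) = 320 + E
-198219 + s(Y(22), 625) = -198219 + (320 + 625) = -198219 + 945 = -197274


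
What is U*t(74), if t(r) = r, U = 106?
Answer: 7844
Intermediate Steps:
U*t(74) = 106*74 = 7844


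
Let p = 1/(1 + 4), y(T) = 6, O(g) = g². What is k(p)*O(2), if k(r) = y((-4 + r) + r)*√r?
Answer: 24*√5/5 ≈ 10.733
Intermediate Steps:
p = ⅕ (p = 1/5 = ⅕ ≈ 0.20000)
k(r) = 6*√r
k(p)*O(2) = (6*√(⅕))*2² = (6*(√5/5))*4 = (6*√5/5)*4 = 24*√5/5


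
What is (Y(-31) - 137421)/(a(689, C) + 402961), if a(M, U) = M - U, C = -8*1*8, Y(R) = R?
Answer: -68726/201857 ≈ -0.34047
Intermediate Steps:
C = -64 (C = -8*8 = -64)
(Y(-31) - 137421)/(a(689, C) + 402961) = (-31 - 137421)/((689 - 1*(-64)) + 402961) = -137452/((689 + 64) + 402961) = -137452/(753 + 402961) = -137452/403714 = -137452*1/403714 = -68726/201857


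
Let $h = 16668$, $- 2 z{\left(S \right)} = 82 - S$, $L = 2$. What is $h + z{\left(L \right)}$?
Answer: $16628$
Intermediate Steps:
$z{\left(S \right)} = -41 + \frac{S}{2}$ ($z{\left(S \right)} = - \frac{82 - S}{2} = -41 + \frac{S}{2}$)
$h + z{\left(L \right)} = 16668 + \left(-41 + \frac{1}{2} \cdot 2\right) = 16668 + \left(-41 + 1\right) = 16668 - 40 = 16628$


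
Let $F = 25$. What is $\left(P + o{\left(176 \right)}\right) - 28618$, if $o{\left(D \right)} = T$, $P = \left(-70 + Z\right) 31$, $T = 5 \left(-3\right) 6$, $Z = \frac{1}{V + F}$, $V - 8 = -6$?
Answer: $- \frac{833675}{27} \approx -30877.0$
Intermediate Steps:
$V = 2$ ($V = 8 - 6 = 2$)
$Z = \frac{1}{27}$ ($Z = \frac{1}{2 + 25} = \frac{1}{27} \approx 0.037037$)
$T = -90$ ($T = \left(-15\right) 6 = -90$)
$P = - \frac{58559}{27}$ ($P = \left(-70 + \frac{1}{27}\right) 31 = \left(- \frac{1889}{27}\right) 31 = - \frac{58559}{27} \approx -2168.9$)
$o{\left(D \right)} = -90$
$\left(P + o{\left(176 \right)}\right) - 28618 = \left(- \frac{58559}{27} - 90\right) - 28618 = - \frac{60989}{27} - 28618 = - \frac{833675}{27}$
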